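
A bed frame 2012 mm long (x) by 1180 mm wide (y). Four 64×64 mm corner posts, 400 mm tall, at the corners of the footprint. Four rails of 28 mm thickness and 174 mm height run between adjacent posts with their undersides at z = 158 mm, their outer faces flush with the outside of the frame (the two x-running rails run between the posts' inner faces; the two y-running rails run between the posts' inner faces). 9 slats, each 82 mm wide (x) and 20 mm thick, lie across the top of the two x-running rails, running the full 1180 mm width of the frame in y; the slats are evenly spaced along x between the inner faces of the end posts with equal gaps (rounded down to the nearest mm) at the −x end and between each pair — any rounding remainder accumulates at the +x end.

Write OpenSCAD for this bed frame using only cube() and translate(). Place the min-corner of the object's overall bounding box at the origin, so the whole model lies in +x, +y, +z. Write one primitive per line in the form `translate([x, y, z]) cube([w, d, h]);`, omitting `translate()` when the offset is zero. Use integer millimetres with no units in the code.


// slat z = rail_z + rail_h = 158 + 174 = 332
// slat gap = ⌊(1884 − 9·82) / 10⌋ = 114
cube([64, 64, 400]);
translate([0, 1116, 0]) cube([64, 64, 400]);
translate([1948, 0, 0]) cube([64, 64, 400]);
translate([1948, 1116, 0]) cube([64, 64, 400]);
translate([64, 0, 158]) cube([1884, 28, 174]);
translate([64, 1152, 158]) cube([1884, 28, 174]);
translate([0, 64, 158]) cube([28, 1052, 174]);
translate([1984, 64, 158]) cube([28, 1052, 174]);
translate([178, 0, 332]) cube([82, 1180, 20]);
translate([374, 0, 332]) cube([82, 1180, 20]);
translate([570, 0, 332]) cube([82, 1180, 20]);
translate([766, 0, 332]) cube([82, 1180, 20]);
translate([962, 0, 332]) cube([82, 1180, 20]);
translate([1158, 0, 332]) cube([82, 1180, 20]);
translate([1354, 0, 332]) cube([82, 1180, 20]);
translate([1550, 0, 332]) cube([82, 1180, 20]);
translate([1746, 0, 332]) cube([82, 1180, 20]);


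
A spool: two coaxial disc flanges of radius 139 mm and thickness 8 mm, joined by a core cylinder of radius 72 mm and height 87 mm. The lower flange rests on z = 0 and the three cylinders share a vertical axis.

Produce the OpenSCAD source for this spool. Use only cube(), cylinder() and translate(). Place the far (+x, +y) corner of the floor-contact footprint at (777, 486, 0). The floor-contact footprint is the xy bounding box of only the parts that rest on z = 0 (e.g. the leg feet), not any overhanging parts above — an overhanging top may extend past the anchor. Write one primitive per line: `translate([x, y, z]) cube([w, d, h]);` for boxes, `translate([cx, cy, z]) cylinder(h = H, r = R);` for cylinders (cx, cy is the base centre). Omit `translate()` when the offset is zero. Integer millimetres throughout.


translate([638, 347, 0]) cylinder(h = 8, r = 139);
translate([638, 347, 8]) cylinder(h = 87, r = 72);
translate([638, 347, 95]) cylinder(h = 8, r = 139);


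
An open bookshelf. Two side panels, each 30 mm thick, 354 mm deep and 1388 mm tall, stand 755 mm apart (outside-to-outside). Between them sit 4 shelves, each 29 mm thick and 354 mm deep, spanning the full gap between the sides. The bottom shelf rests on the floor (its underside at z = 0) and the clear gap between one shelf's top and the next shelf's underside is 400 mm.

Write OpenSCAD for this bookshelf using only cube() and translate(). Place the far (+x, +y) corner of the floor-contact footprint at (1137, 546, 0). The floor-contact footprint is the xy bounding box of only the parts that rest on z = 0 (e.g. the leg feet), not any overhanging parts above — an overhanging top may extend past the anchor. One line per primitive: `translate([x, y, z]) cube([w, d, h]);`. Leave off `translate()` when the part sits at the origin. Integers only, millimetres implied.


translate([382, 192, 0]) cube([30, 354, 1388]);
translate([1107, 192, 0]) cube([30, 354, 1388]);
translate([412, 192, 0]) cube([695, 354, 29]);
translate([412, 192, 429]) cube([695, 354, 29]);
translate([412, 192, 858]) cube([695, 354, 29]);
translate([412, 192, 1287]) cube([695, 354, 29]);


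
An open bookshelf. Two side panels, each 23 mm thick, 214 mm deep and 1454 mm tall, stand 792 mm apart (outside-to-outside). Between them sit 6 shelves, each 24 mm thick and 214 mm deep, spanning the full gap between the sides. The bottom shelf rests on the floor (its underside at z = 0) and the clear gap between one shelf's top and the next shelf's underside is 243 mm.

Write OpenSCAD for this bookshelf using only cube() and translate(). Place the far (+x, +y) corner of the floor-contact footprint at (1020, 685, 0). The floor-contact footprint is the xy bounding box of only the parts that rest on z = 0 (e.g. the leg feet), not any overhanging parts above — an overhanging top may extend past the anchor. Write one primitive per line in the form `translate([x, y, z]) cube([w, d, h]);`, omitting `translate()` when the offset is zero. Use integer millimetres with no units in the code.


translate([228, 471, 0]) cube([23, 214, 1454]);
translate([997, 471, 0]) cube([23, 214, 1454]);
translate([251, 471, 0]) cube([746, 214, 24]);
translate([251, 471, 267]) cube([746, 214, 24]);
translate([251, 471, 534]) cube([746, 214, 24]);
translate([251, 471, 801]) cube([746, 214, 24]);
translate([251, 471, 1068]) cube([746, 214, 24]);
translate([251, 471, 1335]) cube([746, 214, 24]);


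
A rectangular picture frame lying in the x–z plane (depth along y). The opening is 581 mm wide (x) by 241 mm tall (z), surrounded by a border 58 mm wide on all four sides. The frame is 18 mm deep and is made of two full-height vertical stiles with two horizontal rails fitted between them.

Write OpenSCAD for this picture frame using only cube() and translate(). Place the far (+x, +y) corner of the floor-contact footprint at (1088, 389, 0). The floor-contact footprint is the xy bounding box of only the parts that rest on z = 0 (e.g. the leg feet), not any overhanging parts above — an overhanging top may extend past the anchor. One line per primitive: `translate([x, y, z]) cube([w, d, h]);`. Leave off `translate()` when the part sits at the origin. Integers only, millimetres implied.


translate([391, 371, 0]) cube([58, 18, 357]);
translate([1030, 371, 0]) cube([58, 18, 357]);
translate([449, 371, 0]) cube([581, 18, 58]);
translate([449, 371, 299]) cube([581, 18, 58]);


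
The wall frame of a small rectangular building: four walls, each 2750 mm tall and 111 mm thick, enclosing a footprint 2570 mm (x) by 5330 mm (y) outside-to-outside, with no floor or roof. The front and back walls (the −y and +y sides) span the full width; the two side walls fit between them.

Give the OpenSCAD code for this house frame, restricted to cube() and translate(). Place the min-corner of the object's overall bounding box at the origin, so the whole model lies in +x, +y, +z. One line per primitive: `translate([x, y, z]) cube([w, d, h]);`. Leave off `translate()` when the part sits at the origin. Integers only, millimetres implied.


cube([2570, 111, 2750]);
translate([0, 5219, 0]) cube([2570, 111, 2750]);
translate([0, 111, 0]) cube([111, 5108, 2750]);
translate([2459, 111, 0]) cube([111, 5108, 2750]);


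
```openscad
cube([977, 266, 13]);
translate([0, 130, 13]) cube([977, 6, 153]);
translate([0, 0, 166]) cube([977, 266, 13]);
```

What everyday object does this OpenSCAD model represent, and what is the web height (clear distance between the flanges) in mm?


An I-beam. The web height is 153 mm.

Two wide flanges with a thin centred web — an I-beam. Overall 179 mm minus two 13 mm flanges gives a web of 179 − 2·13 = 153 mm.


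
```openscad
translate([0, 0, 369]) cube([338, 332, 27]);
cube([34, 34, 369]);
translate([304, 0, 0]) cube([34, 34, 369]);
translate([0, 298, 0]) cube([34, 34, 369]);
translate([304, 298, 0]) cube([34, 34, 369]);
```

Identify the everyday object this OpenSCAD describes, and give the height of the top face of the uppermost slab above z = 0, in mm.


A stool. The seat height is 396 mm.

A 338×332×27 slab at z = 369 on four corner posts — a stool. The seat top is 369 + 27 = 396 mm.


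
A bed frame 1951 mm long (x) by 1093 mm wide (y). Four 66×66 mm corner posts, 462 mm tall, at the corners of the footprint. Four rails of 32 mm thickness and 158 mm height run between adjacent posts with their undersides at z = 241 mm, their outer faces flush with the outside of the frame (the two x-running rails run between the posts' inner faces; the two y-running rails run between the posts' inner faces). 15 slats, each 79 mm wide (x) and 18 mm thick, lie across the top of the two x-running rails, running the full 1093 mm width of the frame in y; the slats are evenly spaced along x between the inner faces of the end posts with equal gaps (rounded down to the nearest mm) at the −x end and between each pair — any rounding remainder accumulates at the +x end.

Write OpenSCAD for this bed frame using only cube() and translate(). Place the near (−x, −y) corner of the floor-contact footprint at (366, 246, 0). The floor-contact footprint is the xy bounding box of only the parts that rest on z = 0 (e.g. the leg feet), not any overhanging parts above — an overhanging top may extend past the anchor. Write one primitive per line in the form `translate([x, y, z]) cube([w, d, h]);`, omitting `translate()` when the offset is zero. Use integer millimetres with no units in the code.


translate([366, 246, 0]) cube([66, 66, 462]);
translate([366, 1273, 0]) cube([66, 66, 462]);
translate([2251, 246, 0]) cube([66, 66, 462]);
translate([2251, 1273, 0]) cube([66, 66, 462]);
translate([432, 246, 241]) cube([1819, 32, 158]);
translate([432, 1307, 241]) cube([1819, 32, 158]);
translate([366, 312, 241]) cube([32, 961, 158]);
translate([2285, 312, 241]) cube([32, 961, 158]);
translate([471, 246, 399]) cube([79, 1093, 18]);
translate([589, 246, 399]) cube([79, 1093, 18]);
translate([707, 246, 399]) cube([79, 1093, 18]);
translate([825, 246, 399]) cube([79, 1093, 18]);
translate([943, 246, 399]) cube([79, 1093, 18]);
translate([1061, 246, 399]) cube([79, 1093, 18]);
translate([1179, 246, 399]) cube([79, 1093, 18]);
translate([1297, 246, 399]) cube([79, 1093, 18]);
translate([1415, 246, 399]) cube([79, 1093, 18]);
translate([1533, 246, 399]) cube([79, 1093, 18]);
translate([1651, 246, 399]) cube([79, 1093, 18]);
translate([1769, 246, 399]) cube([79, 1093, 18]);
translate([1887, 246, 399]) cube([79, 1093, 18]);
translate([2005, 246, 399]) cube([79, 1093, 18]);
translate([2123, 246, 399]) cube([79, 1093, 18]);


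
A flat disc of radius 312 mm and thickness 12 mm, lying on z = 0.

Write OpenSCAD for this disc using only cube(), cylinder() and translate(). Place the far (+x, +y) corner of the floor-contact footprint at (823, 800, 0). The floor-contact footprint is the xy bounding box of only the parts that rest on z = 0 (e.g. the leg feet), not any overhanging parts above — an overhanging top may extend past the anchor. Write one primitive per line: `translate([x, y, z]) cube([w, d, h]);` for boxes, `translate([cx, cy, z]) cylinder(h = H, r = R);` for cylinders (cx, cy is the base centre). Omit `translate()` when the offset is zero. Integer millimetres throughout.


translate([511, 488, 0]) cylinder(h = 12, r = 312);


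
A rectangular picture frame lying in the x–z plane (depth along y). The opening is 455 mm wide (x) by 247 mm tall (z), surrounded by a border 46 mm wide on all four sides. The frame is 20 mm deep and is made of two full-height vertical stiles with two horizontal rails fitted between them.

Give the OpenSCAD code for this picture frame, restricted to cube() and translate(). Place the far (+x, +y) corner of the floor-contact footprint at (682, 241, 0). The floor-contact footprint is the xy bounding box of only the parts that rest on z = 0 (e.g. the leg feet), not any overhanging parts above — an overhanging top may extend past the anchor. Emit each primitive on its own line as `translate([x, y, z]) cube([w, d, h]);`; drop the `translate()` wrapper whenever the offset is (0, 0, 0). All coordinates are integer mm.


translate([135, 221, 0]) cube([46, 20, 339]);
translate([636, 221, 0]) cube([46, 20, 339]);
translate([181, 221, 0]) cube([455, 20, 46]);
translate([181, 221, 293]) cube([455, 20, 46]);


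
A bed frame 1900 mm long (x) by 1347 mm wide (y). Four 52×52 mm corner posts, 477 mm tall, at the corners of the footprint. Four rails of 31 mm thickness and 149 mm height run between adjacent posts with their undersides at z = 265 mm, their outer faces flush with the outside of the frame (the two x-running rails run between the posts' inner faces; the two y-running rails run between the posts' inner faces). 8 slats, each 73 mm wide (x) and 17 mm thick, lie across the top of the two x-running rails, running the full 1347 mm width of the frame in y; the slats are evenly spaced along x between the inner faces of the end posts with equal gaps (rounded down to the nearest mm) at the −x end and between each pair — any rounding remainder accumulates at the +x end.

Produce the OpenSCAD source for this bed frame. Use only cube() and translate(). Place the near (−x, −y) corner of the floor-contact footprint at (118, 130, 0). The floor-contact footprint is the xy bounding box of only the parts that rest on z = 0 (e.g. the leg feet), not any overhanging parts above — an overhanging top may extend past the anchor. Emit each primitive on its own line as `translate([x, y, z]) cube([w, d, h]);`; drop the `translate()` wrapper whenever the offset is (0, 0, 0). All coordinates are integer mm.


translate([118, 130, 0]) cube([52, 52, 477]);
translate([118, 1425, 0]) cube([52, 52, 477]);
translate([1966, 130, 0]) cube([52, 52, 477]);
translate([1966, 1425, 0]) cube([52, 52, 477]);
translate([170, 130, 265]) cube([1796, 31, 149]);
translate([170, 1446, 265]) cube([1796, 31, 149]);
translate([118, 182, 265]) cube([31, 1243, 149]);
translate([1987, 182, 265]) cube([31, 1243, 149]);
translate([304, 130, 414]) cube([73, 1347, 17]);
translate([511, 130, 414]) cube([73, 1347, 17]);
translate([718, 130, 414]) cube([73, 1347, 17]);
translate([925, 130, 414]) cube([73, 1347, 17]);
translate([1132, 130, 414]) cube([73, 1347, 17]);
translate([1339, 130, 414]) cube([73, 1347, 17]);
translate([1546, 130, 414]) cube([73, 1347, 17]);
translate([1753, 130, 414]) cube([73, 1347, 17]);


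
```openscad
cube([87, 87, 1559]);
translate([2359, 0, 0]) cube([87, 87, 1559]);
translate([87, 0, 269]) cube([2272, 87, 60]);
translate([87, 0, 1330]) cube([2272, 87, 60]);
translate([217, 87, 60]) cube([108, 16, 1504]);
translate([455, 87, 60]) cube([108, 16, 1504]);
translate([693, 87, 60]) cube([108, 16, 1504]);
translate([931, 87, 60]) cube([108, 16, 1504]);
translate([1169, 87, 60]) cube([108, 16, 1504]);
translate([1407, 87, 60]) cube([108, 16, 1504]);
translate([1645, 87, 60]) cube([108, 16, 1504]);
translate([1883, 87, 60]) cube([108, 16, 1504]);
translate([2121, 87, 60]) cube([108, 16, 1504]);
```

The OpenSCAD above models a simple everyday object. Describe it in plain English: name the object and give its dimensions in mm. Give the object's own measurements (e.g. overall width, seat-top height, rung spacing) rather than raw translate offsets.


A fence section. Two 87×87 mm posts, 1559 mm tall, stand on the floor with a clear span of 2272 mm between their inner faces. Two horizontal rails of 87×60 mm section span the gap between the posts with their undersides at z = 269 mm and z = 1330 mm, flush with the posts' −y face. 9 pickets, each 108 mm wide, 16 mm thick and 1504 mm tall, are fixed to the +y face of the rails with their bottoms at z = 60 mm, spaced across the span with a 130 mm gap after the −x post and between neighbouring pickets and before the +x post.


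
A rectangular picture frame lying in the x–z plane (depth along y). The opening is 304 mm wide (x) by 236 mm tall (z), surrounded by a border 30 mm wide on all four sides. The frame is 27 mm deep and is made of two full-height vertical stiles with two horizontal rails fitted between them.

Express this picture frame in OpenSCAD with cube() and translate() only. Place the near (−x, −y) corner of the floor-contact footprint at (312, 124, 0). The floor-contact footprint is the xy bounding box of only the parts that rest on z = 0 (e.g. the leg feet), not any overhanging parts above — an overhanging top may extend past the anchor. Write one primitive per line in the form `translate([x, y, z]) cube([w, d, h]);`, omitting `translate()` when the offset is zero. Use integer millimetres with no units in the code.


translate([312, 124, 0]) cube([30, 27, 296]);
translate([646, 124, 0]) cube([30, 27, 296]);
translate([342, 124, 0]) cube([304, 27, 30]);
translate([342, 124, 266]) cube([304, 27, 30]);


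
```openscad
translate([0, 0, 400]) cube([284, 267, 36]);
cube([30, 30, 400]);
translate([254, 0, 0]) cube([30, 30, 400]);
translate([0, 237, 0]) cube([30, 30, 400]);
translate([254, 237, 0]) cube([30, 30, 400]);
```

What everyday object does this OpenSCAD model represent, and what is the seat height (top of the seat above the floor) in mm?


A stool. The seat height is 436 mm.

A 284×267×36 slab at z = 400 on four corner posts — a stool. The seat top is 400 + 36 = 436 mm.


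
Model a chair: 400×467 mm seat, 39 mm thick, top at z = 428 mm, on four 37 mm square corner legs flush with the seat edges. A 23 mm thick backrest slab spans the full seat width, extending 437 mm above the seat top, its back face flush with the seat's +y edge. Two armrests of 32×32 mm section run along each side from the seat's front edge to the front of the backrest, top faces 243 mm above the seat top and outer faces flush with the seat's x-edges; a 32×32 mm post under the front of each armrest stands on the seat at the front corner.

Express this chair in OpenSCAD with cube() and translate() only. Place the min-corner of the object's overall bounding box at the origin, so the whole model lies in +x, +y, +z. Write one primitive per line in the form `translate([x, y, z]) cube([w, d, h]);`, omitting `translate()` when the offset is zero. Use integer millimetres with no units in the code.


translate([0, 0, 389]) cube([400, 467, 39]);
cube([37, 37, 389]);
translate([363, 0, 0]) cube([37, 37, 389]);
translate([0, 430, 0]) cube([37, 37, 389]);
translate([363, 430, 0]) cube([37, 37, 389]);
translate([0, 444, 428]) cube([400, 23, 437]);
translate([0, 0, 639]) cube([32, 444, 32]);
translate([368, 0, 639]) cube([32, 444, 32]);
translate([0, 0, 428]) cube([32, 32, 211]);
translate([368, 0, 428]) cube([32, 32, 211]);


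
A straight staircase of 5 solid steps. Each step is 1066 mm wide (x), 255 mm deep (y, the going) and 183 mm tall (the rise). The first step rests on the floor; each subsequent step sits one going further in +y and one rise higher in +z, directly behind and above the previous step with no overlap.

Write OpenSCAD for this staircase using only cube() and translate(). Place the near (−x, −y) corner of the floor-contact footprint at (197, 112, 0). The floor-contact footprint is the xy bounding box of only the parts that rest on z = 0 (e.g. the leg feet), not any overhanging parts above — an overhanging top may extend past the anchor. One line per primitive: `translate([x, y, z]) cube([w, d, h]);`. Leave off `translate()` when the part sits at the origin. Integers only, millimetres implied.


translate([197, 112, 0]) cube([1066, 255, 183]);
translate([197, 367, 183]) cube([1066, 255, 183]);
translate([197, 622, 366]) cube([1066, 255, 183]);
translate([197, 877, 549]) cube([1066, 255, 183]);
translate([197, 1132, 732]) cube([1066, 255, 183]);


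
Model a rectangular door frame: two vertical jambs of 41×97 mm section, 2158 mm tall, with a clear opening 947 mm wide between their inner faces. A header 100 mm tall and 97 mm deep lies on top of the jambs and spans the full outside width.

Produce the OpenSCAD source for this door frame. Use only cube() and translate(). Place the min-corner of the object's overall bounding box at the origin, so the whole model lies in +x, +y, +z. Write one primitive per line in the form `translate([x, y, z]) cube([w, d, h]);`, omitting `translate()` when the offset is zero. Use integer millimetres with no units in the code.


cube([41, 97, 2158]);
translate([988, 0, 0]) cube([41, 97, 2158]);
translate([0, 0, 2158]) cube([1029, 97, 100]);


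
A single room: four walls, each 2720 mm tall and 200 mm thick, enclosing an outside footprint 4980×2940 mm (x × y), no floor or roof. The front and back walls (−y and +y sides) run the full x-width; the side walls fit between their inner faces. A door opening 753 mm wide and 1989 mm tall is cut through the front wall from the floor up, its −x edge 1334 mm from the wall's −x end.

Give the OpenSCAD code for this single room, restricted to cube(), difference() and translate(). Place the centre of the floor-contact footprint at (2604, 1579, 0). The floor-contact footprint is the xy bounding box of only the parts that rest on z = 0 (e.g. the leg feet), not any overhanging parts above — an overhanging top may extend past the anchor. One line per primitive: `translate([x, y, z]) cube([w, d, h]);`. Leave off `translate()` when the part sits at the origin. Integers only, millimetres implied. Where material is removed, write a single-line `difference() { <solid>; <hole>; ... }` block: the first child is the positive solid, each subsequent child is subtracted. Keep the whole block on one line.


difference() { translate([114, 109, 0]) cube([4980, 200, 2720]); translate([1448, 109, 0]) cube([753, 200, 1989]); }
translate([114, 2849, 0]) cube([4980, 200, 2720]);
translate([114, 309, 0]) cube([200, 2540, 2720]);
translate([4894, 309, 0]) cube([200, 2540, 2720]);


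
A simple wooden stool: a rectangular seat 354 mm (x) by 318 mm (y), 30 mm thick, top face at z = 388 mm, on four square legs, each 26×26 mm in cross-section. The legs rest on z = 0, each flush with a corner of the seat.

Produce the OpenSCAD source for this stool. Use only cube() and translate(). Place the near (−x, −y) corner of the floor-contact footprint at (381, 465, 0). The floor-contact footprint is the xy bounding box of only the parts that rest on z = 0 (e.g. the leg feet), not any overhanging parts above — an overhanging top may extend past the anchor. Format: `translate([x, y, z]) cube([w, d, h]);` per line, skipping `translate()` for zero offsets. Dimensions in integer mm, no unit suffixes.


translate([381, 465, 358]) cube([354, 318, 30]);
translate([381, 465, 0]) cube([26, 26, 358]);
translate([709, 465, 0]) cube([26, 26, 358]);
translate([381, 757, 0]) cube([26, 26, 358]);
translate([709, 757, 0]) cube([26, 26, 358]);


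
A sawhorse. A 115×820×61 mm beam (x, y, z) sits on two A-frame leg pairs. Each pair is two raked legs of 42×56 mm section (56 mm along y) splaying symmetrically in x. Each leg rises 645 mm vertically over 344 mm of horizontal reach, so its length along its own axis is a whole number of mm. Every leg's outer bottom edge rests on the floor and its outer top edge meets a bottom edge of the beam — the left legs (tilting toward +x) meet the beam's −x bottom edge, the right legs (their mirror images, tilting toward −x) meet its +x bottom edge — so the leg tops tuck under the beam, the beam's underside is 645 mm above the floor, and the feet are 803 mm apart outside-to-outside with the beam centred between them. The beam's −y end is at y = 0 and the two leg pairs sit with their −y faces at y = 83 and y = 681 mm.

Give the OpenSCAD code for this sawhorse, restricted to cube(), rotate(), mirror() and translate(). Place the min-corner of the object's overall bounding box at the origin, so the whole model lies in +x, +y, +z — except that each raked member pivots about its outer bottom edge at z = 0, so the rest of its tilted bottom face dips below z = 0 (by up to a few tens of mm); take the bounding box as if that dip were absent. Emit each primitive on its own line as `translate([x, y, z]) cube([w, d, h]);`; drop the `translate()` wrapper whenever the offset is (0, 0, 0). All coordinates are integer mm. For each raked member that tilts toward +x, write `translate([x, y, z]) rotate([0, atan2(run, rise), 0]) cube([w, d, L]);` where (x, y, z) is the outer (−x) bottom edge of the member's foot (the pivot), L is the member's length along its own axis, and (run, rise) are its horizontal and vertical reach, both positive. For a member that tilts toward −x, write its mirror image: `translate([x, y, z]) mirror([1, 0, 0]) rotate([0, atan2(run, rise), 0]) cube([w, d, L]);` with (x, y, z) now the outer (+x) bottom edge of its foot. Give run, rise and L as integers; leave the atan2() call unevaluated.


translate([344, 0, 645]) cube([115, 820, 61]);
translate([0, 83, 0]) rotate([0, atan2(344, 645), 0]) cube([42, 56, 731]);
translate([803, 83, 0]) mirror([1, 0, 0]) rotate([0, atan2(344, 645), 0]) cube([42, 56, 731]);
translate([0, 681, 0]) rotate([0, atan2(344, 645), 0]) cube([42, 56, 731]);
translate([803, 681, 0]) mirror([1, 0, 0]) rotate([0, atan2(344, 645), 0]) cube([42, 56, 731]);


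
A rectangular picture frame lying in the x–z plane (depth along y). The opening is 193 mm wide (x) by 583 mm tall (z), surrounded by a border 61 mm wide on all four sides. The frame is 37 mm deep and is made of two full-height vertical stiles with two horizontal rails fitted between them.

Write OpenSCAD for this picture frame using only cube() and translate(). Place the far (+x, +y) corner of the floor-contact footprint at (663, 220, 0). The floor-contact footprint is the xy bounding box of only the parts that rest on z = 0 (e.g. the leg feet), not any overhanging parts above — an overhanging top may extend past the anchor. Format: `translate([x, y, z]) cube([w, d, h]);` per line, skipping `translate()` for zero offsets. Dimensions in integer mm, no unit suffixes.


translate([348, 183, 0]) cube([61, 37, 705]);
translate([602, 183, 0]) cube([61, 37, 705]);
translate([409, 183, 0]) cube([193, 37, 61]);
translate([409, 183, 644]) cube([193, 37, 61]);


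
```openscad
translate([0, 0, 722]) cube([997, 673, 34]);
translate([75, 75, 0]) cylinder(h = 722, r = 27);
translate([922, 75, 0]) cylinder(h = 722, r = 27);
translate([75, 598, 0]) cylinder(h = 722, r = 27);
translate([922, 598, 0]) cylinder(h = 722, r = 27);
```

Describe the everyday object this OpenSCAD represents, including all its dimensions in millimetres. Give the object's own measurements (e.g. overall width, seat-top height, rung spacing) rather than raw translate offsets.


A rectangular dining table. The top is 997×673×34 mm with its upper surface at z = 756 mm. It stands on four round legs of 54 mm diameter, each leg's bounding box inset 48 mm from the nearest pair of top edges, running from the floor to the underside of the top.


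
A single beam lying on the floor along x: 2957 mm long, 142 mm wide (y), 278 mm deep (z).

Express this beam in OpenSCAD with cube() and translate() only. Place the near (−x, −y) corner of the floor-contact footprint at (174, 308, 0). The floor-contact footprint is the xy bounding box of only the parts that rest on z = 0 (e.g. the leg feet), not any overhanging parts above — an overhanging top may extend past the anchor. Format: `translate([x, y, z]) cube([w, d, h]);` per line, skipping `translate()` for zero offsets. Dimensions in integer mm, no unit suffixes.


translate([174, 308, 0]) cube([2957, 142, 278]);


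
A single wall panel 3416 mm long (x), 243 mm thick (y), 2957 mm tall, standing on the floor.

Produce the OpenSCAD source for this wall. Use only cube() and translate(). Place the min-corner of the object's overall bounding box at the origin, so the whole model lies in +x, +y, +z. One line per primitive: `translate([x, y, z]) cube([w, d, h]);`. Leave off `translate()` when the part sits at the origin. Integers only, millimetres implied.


cube([3416, 243, 2957]);


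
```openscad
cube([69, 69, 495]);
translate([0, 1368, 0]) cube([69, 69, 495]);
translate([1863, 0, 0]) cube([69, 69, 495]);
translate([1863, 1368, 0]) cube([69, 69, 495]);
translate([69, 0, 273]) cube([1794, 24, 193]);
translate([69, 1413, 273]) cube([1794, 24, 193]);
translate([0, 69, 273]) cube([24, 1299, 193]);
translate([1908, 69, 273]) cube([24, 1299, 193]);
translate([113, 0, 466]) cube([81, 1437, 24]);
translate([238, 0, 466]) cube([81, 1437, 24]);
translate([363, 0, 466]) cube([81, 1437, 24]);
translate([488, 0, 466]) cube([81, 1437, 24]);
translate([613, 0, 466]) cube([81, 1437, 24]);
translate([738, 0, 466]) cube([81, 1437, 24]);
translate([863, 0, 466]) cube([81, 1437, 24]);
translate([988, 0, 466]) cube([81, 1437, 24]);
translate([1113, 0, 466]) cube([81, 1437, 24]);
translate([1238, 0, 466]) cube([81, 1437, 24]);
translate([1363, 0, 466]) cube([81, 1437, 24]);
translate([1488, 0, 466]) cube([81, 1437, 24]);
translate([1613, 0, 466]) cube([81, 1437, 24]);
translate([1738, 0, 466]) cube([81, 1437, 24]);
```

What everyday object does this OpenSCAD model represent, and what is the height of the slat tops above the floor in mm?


A bed frame. The slat-top height is 490 mm.

Four posts, four rails, and a row of slats — a bed frame. Slats sit on the rails at z = 273 + 193 = 466; with slat thickness 24, the top is 490 mm.


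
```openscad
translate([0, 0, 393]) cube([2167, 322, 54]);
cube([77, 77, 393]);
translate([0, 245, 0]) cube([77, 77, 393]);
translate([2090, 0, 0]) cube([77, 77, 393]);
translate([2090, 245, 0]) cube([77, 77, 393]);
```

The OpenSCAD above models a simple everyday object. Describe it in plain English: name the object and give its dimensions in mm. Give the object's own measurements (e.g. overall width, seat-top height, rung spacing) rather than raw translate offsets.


A long wooden bench with a 2167 mm (x) × 322 mm (y) seat, 54 mm thick, its top surface 447 mm above the floor. Four 77 mm square legs at the seat corners, flush with the edges, run from z = 0 to the seat underside.


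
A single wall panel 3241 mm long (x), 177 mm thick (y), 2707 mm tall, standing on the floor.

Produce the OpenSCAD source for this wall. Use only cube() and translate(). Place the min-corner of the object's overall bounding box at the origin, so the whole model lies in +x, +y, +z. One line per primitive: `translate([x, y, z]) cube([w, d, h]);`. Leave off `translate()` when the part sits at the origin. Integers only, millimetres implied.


cube([3241, 177, 2707]);


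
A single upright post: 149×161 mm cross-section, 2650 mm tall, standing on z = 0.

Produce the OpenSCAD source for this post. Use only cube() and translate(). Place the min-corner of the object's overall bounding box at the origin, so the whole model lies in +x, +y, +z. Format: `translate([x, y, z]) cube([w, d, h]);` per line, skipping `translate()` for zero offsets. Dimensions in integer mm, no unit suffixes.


cube([149, 161, 2650]);


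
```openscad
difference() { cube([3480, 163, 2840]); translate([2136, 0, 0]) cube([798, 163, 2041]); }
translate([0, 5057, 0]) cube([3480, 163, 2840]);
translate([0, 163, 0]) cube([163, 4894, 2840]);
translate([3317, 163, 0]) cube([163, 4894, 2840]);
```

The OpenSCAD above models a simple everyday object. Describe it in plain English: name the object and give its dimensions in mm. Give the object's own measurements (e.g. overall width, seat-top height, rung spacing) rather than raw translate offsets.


A single room: four walls, each 2840 mm tall and 163 mm thick, enclosing an outside footprint 3480×5220 mm (x × y), no floor or roof. The front and back walls (−y and +y sides) run the full x-width; the side walls fit between their inner faces. A door opening 798 mm wide and 2041 mm tall is cut through the front wall from the floor up, its −x edge 2136 mm from the wall's −x end.


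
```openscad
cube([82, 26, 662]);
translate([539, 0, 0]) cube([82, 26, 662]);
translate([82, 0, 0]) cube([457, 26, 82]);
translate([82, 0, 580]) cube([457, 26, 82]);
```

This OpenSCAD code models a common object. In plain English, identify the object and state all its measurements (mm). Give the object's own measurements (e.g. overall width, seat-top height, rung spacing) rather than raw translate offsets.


A rectangular picture frame lying in the x–z plane (depth along y). The opening is 457 mm wide (x) by 498 mm tall (z), surrounded by a border 82 mm wide on all four sides. The frame is 26 mm deep and is made of two full-height vertical stiles with two horizontal rails fitted between them.


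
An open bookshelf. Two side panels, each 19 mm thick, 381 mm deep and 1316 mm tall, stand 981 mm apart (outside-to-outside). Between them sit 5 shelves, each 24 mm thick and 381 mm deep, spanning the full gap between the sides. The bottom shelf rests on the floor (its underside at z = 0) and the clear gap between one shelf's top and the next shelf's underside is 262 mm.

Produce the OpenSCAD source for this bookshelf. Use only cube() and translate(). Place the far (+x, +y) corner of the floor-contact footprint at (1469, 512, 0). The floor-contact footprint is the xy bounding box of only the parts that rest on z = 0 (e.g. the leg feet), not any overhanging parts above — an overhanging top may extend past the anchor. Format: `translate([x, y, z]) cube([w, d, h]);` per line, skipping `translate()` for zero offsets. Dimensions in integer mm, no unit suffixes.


translate([488, 131, 0]) cube([19, 381, 1316]);
translate([1450, 131, 0]) cube([19, 381, 1316]);
translate([507, 131, 0]) cube([943, 381, 24]);
translate([507, 131, 286]) cube([943, 381, 24]);
translate([507, 131, 572]) cube([943, 381, 24]);
translate([507, 131, 858]) cube([943, 381, 24]);
translate([507, 131, 1144]) cube([943, 381, 24]);


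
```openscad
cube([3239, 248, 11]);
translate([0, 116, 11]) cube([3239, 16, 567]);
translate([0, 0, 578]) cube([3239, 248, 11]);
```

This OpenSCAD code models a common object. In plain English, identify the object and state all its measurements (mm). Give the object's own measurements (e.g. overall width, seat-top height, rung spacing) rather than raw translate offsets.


An I-beam lying along x, 3239 mm long. Overall section height 589 mm. Two flanges 248 mm wide (y) and 11 mm thick, one on the floor and one at the top; a web 16 mm thick runs between them, centred on the flange width.


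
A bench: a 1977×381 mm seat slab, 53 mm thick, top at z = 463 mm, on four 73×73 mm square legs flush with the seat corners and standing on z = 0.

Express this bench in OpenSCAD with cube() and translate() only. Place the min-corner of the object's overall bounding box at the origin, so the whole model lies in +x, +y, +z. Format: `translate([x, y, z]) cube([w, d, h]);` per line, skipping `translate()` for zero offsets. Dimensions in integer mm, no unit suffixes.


// leg_h = 463 − 53 = 410
translate([0, 0, 410]) cube([1977, 381, 53]);
cube([73, 73, 410]);
translate([0, 308, 0]) cube([73, 73, 410]);
translate([1904, 0, 0]) cube([73, 73, 410]);
translate([1904, 308, 0]) cube([73, 73, 410]);


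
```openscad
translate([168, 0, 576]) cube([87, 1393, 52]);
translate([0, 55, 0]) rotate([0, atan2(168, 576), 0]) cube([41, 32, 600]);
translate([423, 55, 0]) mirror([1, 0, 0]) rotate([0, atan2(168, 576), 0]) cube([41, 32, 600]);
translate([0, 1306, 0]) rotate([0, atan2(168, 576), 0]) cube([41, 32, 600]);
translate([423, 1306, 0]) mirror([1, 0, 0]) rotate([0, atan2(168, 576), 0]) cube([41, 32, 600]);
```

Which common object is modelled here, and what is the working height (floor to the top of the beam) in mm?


A sawhorse. The overall height is 628 mm.

A beam across two mirrored pairs of raked legs — a sawhorse. The beam's underside is at z = 576 (matching the legs' vertical rise in atan2(168, 576)) and the beam is 52 mm tall, so its top is at 576 + 52 = 628 mm. The raked legs top out at the beam's underside, so that is the highest point.


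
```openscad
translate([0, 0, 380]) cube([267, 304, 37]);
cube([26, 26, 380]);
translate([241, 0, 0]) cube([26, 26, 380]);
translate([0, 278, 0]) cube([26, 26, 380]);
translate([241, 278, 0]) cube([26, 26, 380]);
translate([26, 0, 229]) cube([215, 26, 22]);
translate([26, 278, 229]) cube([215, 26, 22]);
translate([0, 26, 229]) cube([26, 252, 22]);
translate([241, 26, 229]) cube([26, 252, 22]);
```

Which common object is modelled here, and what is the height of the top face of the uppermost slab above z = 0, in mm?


A stool. The seat height is 417 mm.

A 267×304×37 slab at z = 380 on four corner posts — a stool. The seat top is 380 + 37 = 417 mm.


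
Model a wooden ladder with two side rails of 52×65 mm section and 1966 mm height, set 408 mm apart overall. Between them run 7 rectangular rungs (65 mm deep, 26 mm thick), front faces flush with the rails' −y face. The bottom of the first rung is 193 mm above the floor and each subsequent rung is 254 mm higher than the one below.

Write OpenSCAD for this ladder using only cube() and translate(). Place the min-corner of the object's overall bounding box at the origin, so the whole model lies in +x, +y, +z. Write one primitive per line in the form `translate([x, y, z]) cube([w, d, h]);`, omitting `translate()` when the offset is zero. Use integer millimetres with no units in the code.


cube([52, 65, 1966]);
translate([356, 0, 0]) cube([52, 65, 1966]);
translate([52, 0, 193]) cube([304, 65, 26]);
translate([52, 0, 447]) cube([304, 65, 26]);
translate([52, 0, 701]) cube([304, 65, 26]);
translate([52, 0, 955]) cube([304, 65, 26]);
translate([52, 0, 1209]) cube([304, 65, 26]);
translate([52, 0, 1463]) cube([304, 65, 26]);
translate([52, 0, 1717]) cube([304, 65, 26]);


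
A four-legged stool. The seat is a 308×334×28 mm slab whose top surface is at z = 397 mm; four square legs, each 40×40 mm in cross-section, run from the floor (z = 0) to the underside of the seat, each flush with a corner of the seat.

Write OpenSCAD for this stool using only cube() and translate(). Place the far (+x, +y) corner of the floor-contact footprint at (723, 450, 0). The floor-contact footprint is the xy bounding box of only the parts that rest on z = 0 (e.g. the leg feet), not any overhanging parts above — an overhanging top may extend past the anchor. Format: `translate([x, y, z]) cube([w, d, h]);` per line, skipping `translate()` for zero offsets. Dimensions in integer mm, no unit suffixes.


// leg_h = 397 - 28 = 369
translate([415, 116, 369]) cube([308, 334, 28]);
translate([415, 116, 0]) cube([40, 40, 369]);
translate([683, 116, 0]) cube([40, 40, 369]);
translate([415, 410, 0]) cube([40, 40, 369]);
translate([683, 410, 0]) cube([40, 40, 369]);


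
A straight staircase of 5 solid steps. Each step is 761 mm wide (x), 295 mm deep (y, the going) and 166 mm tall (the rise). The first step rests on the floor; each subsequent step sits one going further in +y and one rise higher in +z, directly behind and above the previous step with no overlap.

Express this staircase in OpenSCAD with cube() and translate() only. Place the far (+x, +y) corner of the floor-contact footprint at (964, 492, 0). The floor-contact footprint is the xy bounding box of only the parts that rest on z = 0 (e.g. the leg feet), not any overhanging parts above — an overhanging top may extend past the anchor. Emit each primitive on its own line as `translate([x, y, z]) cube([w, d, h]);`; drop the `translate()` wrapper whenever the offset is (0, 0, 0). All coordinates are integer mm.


translate([203, 197, 0]) cube([761, 295, 166]);
translate([203, 492, 166]) cube([761, 295, 166]);
translate([203, 787, 332]) cube([761, 295, 166]);
translate([203, 1082, 498]) cube([761, 295, 166]);
translate([203, 1377, 664]) cube([761, 295, 166]);


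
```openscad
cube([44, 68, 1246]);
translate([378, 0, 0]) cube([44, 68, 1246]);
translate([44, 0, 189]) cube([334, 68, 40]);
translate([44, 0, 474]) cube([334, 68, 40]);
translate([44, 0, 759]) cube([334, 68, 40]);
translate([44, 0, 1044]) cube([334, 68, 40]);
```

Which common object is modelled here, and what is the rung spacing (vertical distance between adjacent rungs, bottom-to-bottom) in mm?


A ladder. The rung spacing is 285 mm.

Two tall 44×68 posts with 4 short bars between them — a ladder. Adjacent rungs sit at z = 189 and z = 474, so the spacing is 474 − 189 = 285 mm.
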